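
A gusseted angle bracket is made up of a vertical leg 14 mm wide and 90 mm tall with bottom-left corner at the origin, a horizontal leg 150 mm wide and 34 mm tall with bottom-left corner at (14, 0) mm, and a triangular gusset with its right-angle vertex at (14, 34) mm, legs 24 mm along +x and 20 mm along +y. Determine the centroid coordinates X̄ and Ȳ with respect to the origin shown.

vertical leg: A = 14 × 90 = 1260.00, centroid at (7.00, 45.00).
horizontal leg: A = 150 × 34 = 5100.00, centroid at (89.00, 17.00).
gusset: A = ½·24·20 = 240.00, centroid at (22.00, 40.67).
ΣA = 6600.00 mm²
ΣAX̄ = (1260.00)(7.00) + (5100.00)(89.00) + (240.00)(22.00) = 468000.00 mm³
ΣAȲ = (1260.00)(45.00) + (5100.00)(17.00) + (240.00)(40.67) = 153160.00 mm³
X̄ = 468000.00 / 6600.00 = 70.91 mm
Ȳ = 153160.00 / 6600.00 = 23.21 mm

X̄ = 70.91 mm, Ȳ = 23.21 mm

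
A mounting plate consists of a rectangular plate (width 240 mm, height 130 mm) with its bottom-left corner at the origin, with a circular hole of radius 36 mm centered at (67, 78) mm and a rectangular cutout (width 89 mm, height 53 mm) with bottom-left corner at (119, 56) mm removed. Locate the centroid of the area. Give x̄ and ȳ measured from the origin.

Part | A | x̄ᵢ | ȳᵢ | A·x̄ᵢ | A·ȳᵢ
plate | 31200.00 | 120.00 | 65.00 | 3744000.00 | 2028000.00
hole 1 | -4071.50 | 67.00 | 78.00 | -272790.77 | -317577.32
hole 2 | -4717.00 | 163.50 | 82.50 | -771229.50 | -389152.50
Σ | 22411.50 |  |  | 2699979.73 | 1321270.18
x̄ = 2699979.73 / 22411.50 = 120.47 mm
ȳ = 1321270.18 / 22411.50 = 58.96 mm

x̄ = 120.47 mm, ȳ = 58.96 mm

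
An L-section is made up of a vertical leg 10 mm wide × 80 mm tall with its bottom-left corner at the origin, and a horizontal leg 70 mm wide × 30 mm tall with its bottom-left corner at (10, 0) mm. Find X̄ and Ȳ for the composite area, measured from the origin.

X̄ = 33.97 mm, Ȳ = 21.90 mm

vertical leg: A = 10 × 80 = 800.00, centroid at (5.00, 40.00).
horizontal leg: A = 70 × 30 = 2100.00, centroid at (45.00, 15.00).
ΣA = 2900.00 mm²
ΣAX̄ = (800.00)(5.00) + (2100.00)(45.00) = 98500.00 mm³
ΣAȲ = (800.00)(40.00) + (2100.00)(15.00) = 63500.00 mm³
X̄ = 98500.00 / 2900.00 = 33.97 mm
Ȳ = 63500.00 / 2900.00 = 21.90 mm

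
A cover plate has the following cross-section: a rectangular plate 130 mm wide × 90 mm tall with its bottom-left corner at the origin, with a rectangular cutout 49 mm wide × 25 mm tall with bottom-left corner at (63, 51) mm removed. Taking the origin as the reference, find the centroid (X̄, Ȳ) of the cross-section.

plate: A = 130 × 90 = 11700.00, centroid at (65.00, 45.00).
hole: A = −(49 × 25) = -1225.00, centroid at (87.50, 63.50).
ΣA = 10475.00 mm², ΣAX̄ = 653312.50 mm³, ΣAȲ = 448712.50 mm³.
X̄ = 653312.50/10475.00 = 62.37 mm; Ȳ = 448712.50/10475.00 = 42.84 mm.

X̄ = 62.37 mm, Ȳ = 42.84 mm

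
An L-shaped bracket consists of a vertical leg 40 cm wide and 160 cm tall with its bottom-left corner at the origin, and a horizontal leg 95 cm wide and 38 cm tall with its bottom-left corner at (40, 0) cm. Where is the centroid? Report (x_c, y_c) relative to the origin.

Part | A | x̄ᵢ | ȳᵢ | A·x̄ᵢ | A·ȳᵢ
vertical leg | 6400.00 | 20.00 | 80.00 | 128000.00 | 512000.00
horizontal leg | 3610.00 | 87.50 | 19.00 | 315875.00 | 68590.00
Σ | 10010.00 |  |  | 443875.00 | 580590.00
x_c = 443875.00 / 10010.00 = 44.34 cm
y_c = 580590.00 / 10010.00 = 58.00 cm

x_c = 44.34 cm, y_c = 58.00 cm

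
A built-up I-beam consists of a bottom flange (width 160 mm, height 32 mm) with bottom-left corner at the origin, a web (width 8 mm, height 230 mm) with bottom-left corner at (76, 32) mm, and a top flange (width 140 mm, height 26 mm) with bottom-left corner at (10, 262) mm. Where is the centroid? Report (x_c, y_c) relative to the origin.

x_c = 80.00 mm, y_c = 127.68 mm

bottom flange: A = 160 × 32 = 5120.00, centroid at (80.00, 16.00).
web: A = 8 × 230 = 1840.00, centroid at (80.00, 147.00).
top flange: A = 140 × 26 = 3640.00, centroid at (80.00, 275.00).
ΣA = 10600.00 mm²
ΣAx_c = (5120.00)(80.00) + (1840.00)(80.00) + (3640.00)(80.00) = 848000.00 mm³
ΣAy_c = (5120.00)(16.00) + (1840.00)(147.00) + (3640.00)(275.00) = 1353400.00 mm³
x_c = 848000.00 / 10600.00 = 80.00 mm
y_c = 1353400.00 / 10600.00 = 127.68 mm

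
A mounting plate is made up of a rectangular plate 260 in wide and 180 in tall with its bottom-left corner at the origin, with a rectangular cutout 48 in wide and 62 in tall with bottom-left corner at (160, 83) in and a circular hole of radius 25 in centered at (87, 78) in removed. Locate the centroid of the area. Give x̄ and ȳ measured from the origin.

plate: A = 260 × 180 = 46800.00, centroid at (130.00, 90.00).
hole 1: A = −(48 × 62) = -2976.00, centroid at (184.00, 114.00).
hole 2: A = −π·25² = -1963.50, centroid at (87.00, 78.00).
ΣA = 41860.50 in², ΣAx̄ = 5365591.90 in³, ΣAȳ = 3719583.36 in³.
x̄ = 5365591.90/41860.50 = 128.18 in; ȳ = 3719583.36/41860.50 = 88.86 in.

x̄ = 128.18 in, ȳ = 88.86 in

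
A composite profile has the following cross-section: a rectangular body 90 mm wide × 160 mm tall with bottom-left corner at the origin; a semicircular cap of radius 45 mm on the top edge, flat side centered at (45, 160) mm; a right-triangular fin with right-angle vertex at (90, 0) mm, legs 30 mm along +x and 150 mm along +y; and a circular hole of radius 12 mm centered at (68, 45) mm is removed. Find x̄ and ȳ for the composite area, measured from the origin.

rectangular body: A = 90 × 160 = 14400.00, centroid at (45.00, 80.00).
semicircular top: A = ½π·45² = 3180.86, centroid at (45.00, 179.10).
triangular fin: A = ½·30·150 = 2250.00, centroid at (100.00, 50.00).
hole: A = −π·12² = -452.39, centroid at (68.00, 45.00).
ΣA = 19378.47 mm²
ΣAx̄ = (14400.00)(45.00) + (3180.86)(45.00) + (2250.00)(100.00) + (-452.39)(68.00) = 985376.34 mm³
ΣAȳ = (14400.00)(80.00) + (3180.86)(179.10) + (2250.00)(50.00) + (-452.39)(45.00) = 1813830.49 mm³
x̄ = 985376.34 / 19378.47 = 50.85 mm
ȳ = 1813830.49 / 19378.47 = 93.60 mm

x̄ = 50.85 mm, ȳ = 93.60 mm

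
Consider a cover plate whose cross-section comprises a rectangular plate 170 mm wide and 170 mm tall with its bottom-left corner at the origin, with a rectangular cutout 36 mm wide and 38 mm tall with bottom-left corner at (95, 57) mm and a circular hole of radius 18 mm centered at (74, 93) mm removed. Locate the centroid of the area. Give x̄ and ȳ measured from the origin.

plate: A = 170 × 170 = 28900.00, centroid at (85.00, 85.00).
hole 1: A = −(36 × 38) = -1368.00, centroid at (113.00, 76.00).
hole 2: A = −π·18² = -1017.88, centroid at (74.00, 93.00).
ΣA = 26514.12 mm²
ΣAx̄ = (28900.00)(85.00) + (-1368.00)(113.00) + (-1017.88)(74.00) = 2226593.17 mm³
ΣAȳ = (28900.00)(85.00) + (-1368.00)(76.00) + (-1017.88)(93.00) = 2257869.53 mm³
x̄ = 2226593.17 / 26514.12 = 83.98 mm
ȳ = 2257869.53 / 26514.12 = 85.16 mm

x̄ = 83.98 mm, ȳ = 85.16 mm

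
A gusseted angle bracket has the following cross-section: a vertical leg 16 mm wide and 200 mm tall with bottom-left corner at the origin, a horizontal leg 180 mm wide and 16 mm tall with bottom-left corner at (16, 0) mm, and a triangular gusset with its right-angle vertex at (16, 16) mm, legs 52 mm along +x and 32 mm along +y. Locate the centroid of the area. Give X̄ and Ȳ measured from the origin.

vertical leg: A = 16 × 200 = 3200.00, centroid at (8.00, 100.00).
horizontal leg: A = 180 × 16 = 2880.00, centroid at (106.00, 8.00).
gusset: A = ½·52·32 = 832.00, centroid at (33.33, 26.67).
ΣA = 6912.00 mm², ΣAX̄ = 358613.33 mm³, ΣAȲ = 365226.67 mm³.
X̄ = 358613.33/6912.00 = 51.88 mm; Ȳ = 365226.67/6912.00 = 52.84 mm.

X̄ = 51.88 mm, Ȳ = 52.84 mm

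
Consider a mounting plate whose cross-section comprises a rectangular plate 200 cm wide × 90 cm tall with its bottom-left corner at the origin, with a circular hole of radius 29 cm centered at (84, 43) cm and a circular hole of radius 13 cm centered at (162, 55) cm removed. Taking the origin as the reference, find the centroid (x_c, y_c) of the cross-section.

Part | A | x̄ᵢ | ȳᵢ | A·x̄ᵢ | A·ȳᵢ
plate | 18000.00 | 100.00 | 45.00 | 1800000.00 | 810000.00
hole 1 | -2642.08 | 84.00 | 43.00 | -221934.67 | -113609.42
hole 2 | -530.93 | 162.00 | 55.00 | -86010.52 | -29201.10
Σ | 14826.99 |  |  | 1492054.80 | 667189.48
x_c = 1492054.80 / 14826.99 = 100.63 cm
y_c = 667189.48 / 14826.99 = 45.00 cm

x_c = 100.63 cm, y_c = 45.00 cm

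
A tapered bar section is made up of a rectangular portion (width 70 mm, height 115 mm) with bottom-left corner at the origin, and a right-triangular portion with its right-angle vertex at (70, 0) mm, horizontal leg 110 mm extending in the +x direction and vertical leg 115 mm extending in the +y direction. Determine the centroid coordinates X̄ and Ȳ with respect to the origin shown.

X̄ = 66.53 mm, Ȳ = 49.07 mm

rectangular portion: A = 70 × 115 = 8050.00, centroid at (35.00, 57.50).
triangular portion: A = ½·110·115 = 6325.00, centroid at (106.67, 38.33).
ΣA = 14375.00 mm²
ΣAX̄ = (8050.00)(35.00) + (6325.00)(106.67) = 956416.67 mm³
ΣAȲ = (8050.00)(57.50) + (6325.00)(38.33) = 705333.33 mm³
X̄ = 956416.67 / 14375.00 = 66.53 mm
Ȳ = 705333.33 / 14375.00 = 49.07 mm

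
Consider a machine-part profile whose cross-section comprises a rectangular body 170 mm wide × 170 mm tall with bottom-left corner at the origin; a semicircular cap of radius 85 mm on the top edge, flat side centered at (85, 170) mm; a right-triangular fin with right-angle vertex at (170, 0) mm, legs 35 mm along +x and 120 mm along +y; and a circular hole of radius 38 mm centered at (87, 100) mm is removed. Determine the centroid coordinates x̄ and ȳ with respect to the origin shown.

x̄ = 90.13 mm, ȳ = 117.04 mm

rectangular body: A = 170 × 170 = 28900.00, centroid at (85.00, 85.00).
semicircular top: A = ½π·85² = 11349.00, centroid at (85.00, 206.08).
triangular fin: A = ½·35·120 = 2100.00, centroid at (181.67, 40.00).
hole: A = −π·38² = -4536.46, centroid at (87.00, 100.00).
ΣA = 37812.54 mm², ΣAx̄ = 3407993.29 mm³, ΣAȳ = 4425601.28 mm³.
x̄ = 3407993.29/37812.54 = 90.13 mm; ȳ = 4425601.28/37812.54 = 117.04 mm.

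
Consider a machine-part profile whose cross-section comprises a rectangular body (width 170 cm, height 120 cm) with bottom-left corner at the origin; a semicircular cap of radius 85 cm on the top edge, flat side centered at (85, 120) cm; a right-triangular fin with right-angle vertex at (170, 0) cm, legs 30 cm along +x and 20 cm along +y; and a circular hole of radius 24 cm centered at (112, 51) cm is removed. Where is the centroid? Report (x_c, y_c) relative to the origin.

x_c = 84.33 cm, y_c = 96.07 cm

rectangular body: A = 170 × 120 = 20400.00, centroid at (85.00, 60.00).
semicircular top: A = ½π·85² = 11349.00, centroid at (85.00, 156.08).
triangular fin: A = ½·30·20 = 300.00, centroid at (180.00, 6.67).
hole: A = −π·24² = -1809.56, centroid at (112.00, 51.00).
ΣA = 30239.45 cm², ΣAx_c = 2549994.87 cm³, ΣAy_c = 2905009.66 cm³.
x_c = 2549994.87/30239.45 = 84.33 cm; y_c = 2905009.66/30239.45 = 96.07 cm.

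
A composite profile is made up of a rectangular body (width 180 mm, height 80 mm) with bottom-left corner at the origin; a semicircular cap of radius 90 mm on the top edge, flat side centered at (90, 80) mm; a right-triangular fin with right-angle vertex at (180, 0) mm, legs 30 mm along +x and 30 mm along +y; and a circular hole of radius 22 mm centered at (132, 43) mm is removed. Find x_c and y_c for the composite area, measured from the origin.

x_c = 89.28 mm, y_c = 77.50 mm

rectangular body: A = 180 × 80 = 14400.00, centroid at (90.00, 40.00).
semicircular top: A = ½π·90² = 12723.45, centroid at (90.00, 118.20).
triangular fin: A = ½·30·30 = 450.00, centroid at (190.00, 10.00).
hole: A = −π·22² = -1520.53, centroid at (132.00, 43.00).
ΣA = 26052.92 mm²
ΣAx_c = (14400.00)(90.00) + (12723.45)(90.00) + (450.00)(190.00) + (-1520.53)(132.00) = 2325900.45 mm³
ΣAy_c = (14400.00)(40.00) + (12723.45)(118.20) + (450.00)(10.00) + (-1520.53)(43.00) = 2018993.19 mm³
x_c = 2325900.45 / 26052.92 = 89.28 mm
y_c = 2018993.19 / 26052.92 = 77.50 mm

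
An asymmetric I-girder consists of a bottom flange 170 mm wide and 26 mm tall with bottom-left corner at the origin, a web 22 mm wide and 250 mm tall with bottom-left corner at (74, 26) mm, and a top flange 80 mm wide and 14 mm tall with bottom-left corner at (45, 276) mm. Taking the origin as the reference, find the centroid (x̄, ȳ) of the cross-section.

x̄ = 85.00 mm, ȳ = 109.14 mm

bottom flange: A = 170 × 26 = 4420.00, centroid at (85.00, 13.00).
web: A = 22 × 250 = 5500.00, centroid at (85.00, 151.00).
top flange: A = 80 × 14 = 1120.00, centroid at (85.00, 283.00).
ΣA = 11040.00 mm², ΣAx̄ = 938400.00 mm³, ΣAȳ = 1204920.00 mm³.
x̄ = 938400.00/11040.00 = 85.00 mm; ȳ = 1204920.00/11040.00 = 109.14 mm.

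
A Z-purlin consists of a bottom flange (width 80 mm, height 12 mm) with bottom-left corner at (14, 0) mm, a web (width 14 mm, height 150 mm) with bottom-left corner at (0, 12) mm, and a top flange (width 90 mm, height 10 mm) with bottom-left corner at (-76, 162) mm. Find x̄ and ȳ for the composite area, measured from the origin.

x̄ = 9.76 mm, ȳ = 85.55 mm

bottom flange: A = 80 × 12 = 960.00, centroid at (54.00, 6.00).
web: A = 14 × 150 = 2100.00, centroid at (7.00, 87.00).
top flange: A = 90 × 10 = 900.00, centroid at (-31.00, 167.00).
ΣA = 3960.00 mm²
ΣAx̄ = (960.00)(54.00) + (2100.00)(7.00) + (900.00)(-31.00) = 38640.00 mm³
ΣAȳ = (960.00)(6.00) + (2100.00)(87.00) + (900.00)(167.00) = 338760.00 mm³
x̄ = 38640.00 / 3960.00 = 9.76 mm
ȳ = 338760.00 / 3960.00 = 85.55 mm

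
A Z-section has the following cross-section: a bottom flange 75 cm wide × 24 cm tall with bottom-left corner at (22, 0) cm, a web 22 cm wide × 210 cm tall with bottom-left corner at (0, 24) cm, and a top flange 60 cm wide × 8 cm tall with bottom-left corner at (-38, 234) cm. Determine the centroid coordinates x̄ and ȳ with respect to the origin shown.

bottom flange: A = 75 × 24 = 1800.00, centroid at (59.50, 12.00).
web: A = 22 × 210 = 4620.00, centroid at (11.00, 129.00).
top flange: A = 60 × 8 = 480.00, centroid at (-8.00, 238.00).
ΣA = 6900.00 cm²
ΣAx̄ = (1800.00)(59.50) + (4620.00)(11.00) + (480.00)(-8.00) = 154080.00 cm³
ΣAȳ = (1800.00)(12.00) + (4620.00)(129.00) + (480.00)(238.00) = 731820.00 cm³
x̄ = 154080.00 / 6900.00 = 22.33 cm
ȳ = 731820.00 / 6900.00 = 106.06 cm

x̄ = 22.33 cm, ȳ = 106.06 cm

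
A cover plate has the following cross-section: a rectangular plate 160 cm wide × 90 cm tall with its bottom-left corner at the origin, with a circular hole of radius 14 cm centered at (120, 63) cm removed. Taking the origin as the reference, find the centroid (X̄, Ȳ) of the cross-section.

X̄ = 78.21 cm, Ȳ = 44.20 cm

plate: A = 160 × 90 = 14400.00, centroid at (80.00, 45.00).
hole: A = −π·14² = -615.75, centroid at (120.00, 63.00).
ΣA = 13784.25 cm²
ΣAX̄ = (14400.00)(80.00) + (-615.75)(120.00) = 1078109.74 cm³
ΣAȲ = (14400.00)(45.00) + (-615.75)(63.00) = 609207.61 cm³
X̄ = 1078109.74 / 13784.25 = 78.21 cm
Ȳ = 609207.61 / 13784.25 = 44.20 cm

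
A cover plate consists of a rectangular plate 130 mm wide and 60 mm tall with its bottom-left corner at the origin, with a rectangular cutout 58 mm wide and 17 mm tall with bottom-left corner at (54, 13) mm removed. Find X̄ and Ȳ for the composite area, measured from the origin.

plate: A = 130 × 60 = 7800.00, centroid at (65.00, 30.00).
hole: A = −(58 × 17) = -986.00, centroid at (83.00, 21.50).
ΣA = 6814.00 mm²
ΣAX̄ = (7800.00)(65.00) + (-986.00)(83.00) = 425162.00 mm³
ΣAȲ = (7800.00)(30.00) + (-986.00)(21.50) = 212801.00 mm³
X̄ = 425162.00 / 6814.00 = 62.40 mm
Ȳ = 212801.00 / 6814.00 = 31.23 mm

X̄ = 62.40 mm, Ȳ = 31.23 mm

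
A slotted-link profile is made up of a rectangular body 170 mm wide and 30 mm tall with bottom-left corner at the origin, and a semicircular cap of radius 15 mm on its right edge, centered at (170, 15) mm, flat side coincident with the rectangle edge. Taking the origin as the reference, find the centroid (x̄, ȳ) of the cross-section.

x̄ = 90.92 mm, ȳ = 15.00 mm

rectangular body: A = 170 × 30 = 5100.00, centroid at (85.00, 15.00).
semicircular end: A = ½π·15² = 353.43, centroid at (176.37, 15.00).
ΣA = 5453.43 mm², ΣAx̄ = 495832.96 mm³, ΣAȳ = 81801.44 mm³.
x̄ = 495832.96/5453.43 = 90.92 mm; ȳ = 81801.44/5453.43 = 15.00 mm.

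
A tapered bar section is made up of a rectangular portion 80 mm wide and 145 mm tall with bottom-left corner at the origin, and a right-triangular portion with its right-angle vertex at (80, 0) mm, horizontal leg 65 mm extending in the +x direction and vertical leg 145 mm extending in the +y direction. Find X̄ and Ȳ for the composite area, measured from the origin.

X̄ = 57.81 mm, Ȳ = 65.52 mm

Part | A | x̄ᵢ | ȳᵢ | A·x̄ᵢ | A·ȳᵢ
rectangular portion | 11600.00 | 40.00 | 72.50 | 464000.00 | 841000.00
triangular portion | 4712.50 | 101.67 | 48.33 | 479104.17 | 227770.83
Σ | 16312.50 |  |  | 943104.17 | 1068770.83
X̄ = 943104.17 / 16312.50 = 57.81 mm
Ȳ = 1068770.83 / 16312.50 = 65.52 mm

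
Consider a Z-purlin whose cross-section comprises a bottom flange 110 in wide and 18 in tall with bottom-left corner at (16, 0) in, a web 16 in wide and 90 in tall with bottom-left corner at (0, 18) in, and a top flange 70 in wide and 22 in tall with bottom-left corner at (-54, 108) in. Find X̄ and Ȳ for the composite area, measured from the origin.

bottom flange: A = 110 × 18 = 1980.00, centroid at (71.00, 9.00).
web: A = 16 × 90 = 1440.00, centroid at (8.00, 63.00).
top flange: A = 70 × 22 = 1540.00, centroid at (-19.00, 119.00).
ΣA = 4960.00 in², ΣAX̄ = 122840.00 in³, ΣAȲ = 291800.00 in³.
X̄ = 122840.00/4960.00 = 24.77 in; Ȳ = 291800.00/4960.00 = 58.83 in.

X̄ = 24.77 in, Ȳ = 58.83 in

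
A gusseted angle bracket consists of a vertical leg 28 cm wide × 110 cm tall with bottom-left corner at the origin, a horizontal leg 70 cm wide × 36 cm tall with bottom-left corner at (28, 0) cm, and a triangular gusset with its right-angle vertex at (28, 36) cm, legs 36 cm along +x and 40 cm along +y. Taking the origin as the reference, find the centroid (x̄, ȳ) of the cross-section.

x̄ = 36.50 cm, ȳ = 39.60 cm

Part | A | x̄ᵢ | ȳᵢ | A·x̄ᵢ | A·ȳᵢ
vertical leg | 3080.00 | 14.00 | 55.00 | 43120.00 | 169400.00
horizontal leg | 2520.00 | 63.00 | 18.00 | 158760.00 | 45360.00
gusset | 720.00 | 40.00 | 49.33 | 28800.00 | 35520.00
Σ | 6320.00 |  |  | 230680.00 | 250280.00
x̄ = 230680.00 / 6320.00 = 36.50 cm
ȳ = 250280.00 / 6320.00 = 39.60 cm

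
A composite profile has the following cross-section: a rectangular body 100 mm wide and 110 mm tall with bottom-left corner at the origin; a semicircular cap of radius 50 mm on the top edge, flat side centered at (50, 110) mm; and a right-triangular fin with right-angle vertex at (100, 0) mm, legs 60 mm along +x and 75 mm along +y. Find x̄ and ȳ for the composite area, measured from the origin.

rectangular body: A = 100 × 110 = 11000.00, centroid at (50.00, 55.00).
semicircular top: A = ½π·50² = 3926.99, centroid at (50.00, 131.22).
triangular fin: A = ½·60·75 = 2250.00, centroid at (120.00, 25.00).
ΣA = 17176.99 mm²
ΣAx̄ = (11000.00)(50.00) + (3926.99)(50.00) + (2250.00)(120.00) = 1016349.54 mm³
ΣAȳ = (11000.00)(55.00) + (3926.99)(131.22) + (2250.00)(25.00) = 1176552.32 mm³
x̄ = 1016349.54 / 17176.99 = 59.17 mm
ȳ = 1176552.32 / 17176.99 = 68.50 mm

x̄ = 59.17 mm, ȳ = 68.50 mm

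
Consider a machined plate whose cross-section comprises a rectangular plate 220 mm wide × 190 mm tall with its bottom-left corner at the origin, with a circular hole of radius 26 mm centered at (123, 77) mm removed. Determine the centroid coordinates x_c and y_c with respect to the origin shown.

x_c = 109.30 mm, y_c = 95.96 mm

Part | A | x̄ᵢ | ȳᵢ | A·x̄ᵢ | A·ȳᵢ
plate | 41800.00 | 110.00 | 95.00 | 4598000.00 | 3971000.00
hole | -2123.72 | 123.00 | 77.00 | -261217.15 | -163526.18
Σ | 39676.28 |  |  | 4336782.85 | 3807473.82
x_c = 4336782.85 / 39676.28 = 109.30 mm
y_c = 3807473.82 / 39676.28 = 95.96 mm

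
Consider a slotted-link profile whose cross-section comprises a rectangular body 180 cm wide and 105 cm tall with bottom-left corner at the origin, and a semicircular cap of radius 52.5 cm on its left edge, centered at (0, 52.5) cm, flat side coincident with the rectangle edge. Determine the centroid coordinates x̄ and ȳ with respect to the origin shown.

Part | A | x̄ᵢ | ȳᵢ | A·x̄ᵢ | A·ȳᵢ
rectangular body | 18900.00 | 90.00 | 52.50 | 1701000.00 | 992250.00
semicircular end | 4329.51 | -22.28 | 52.50 | -96468.75 | 227299.14
Σ | 23229.51 |  |  | 1604531.25 | 1219549.14
x̄ = 1604531.25 / 23229.51 = 69.07 cm
ȳ = 1219549.14 / 23229.51 = 52.50 cm

x̄ = 69.07 cm, ȳ = 52.50 cm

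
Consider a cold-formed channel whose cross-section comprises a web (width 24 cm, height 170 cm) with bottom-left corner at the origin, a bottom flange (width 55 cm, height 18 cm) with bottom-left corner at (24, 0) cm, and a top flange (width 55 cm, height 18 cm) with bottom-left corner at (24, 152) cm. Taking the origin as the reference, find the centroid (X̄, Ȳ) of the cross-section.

web: A = 24 × 170 = 4080.00, centroid at (12.00, 85.00).
bottom flange: A = 55 × 18 = 990.00, centroid at (51.50, 9.00).
top flange: A = 55 × 18 = 990.00, centroid at (51.50, 161.00).
ΣA = 6060.00 cm²
ΣAX̄ = (4080.00)(12.00) + (990.00)(51.50) + (990.00)(51.50) = 150930.00 cm³
ΣAȲ = (4080.00)(85.00) + (990.00)(9.00) + (990.00)(161.00) = 515100.00 cm³
X̄ = 150930.00 / 6060.00 = 24.91 cm
Ȳ = 515100.00 / 6060.00 = 85.00 cm

X̄ = 24.91 cm, Ȳ = 85.00 cm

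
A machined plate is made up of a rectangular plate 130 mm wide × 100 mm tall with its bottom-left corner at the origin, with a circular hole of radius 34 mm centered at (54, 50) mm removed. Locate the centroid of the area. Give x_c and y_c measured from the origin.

x_c = 69.26 mm, y_c = 50.00 mm

plate: A = 130 × 100 = 13000.00, centroid at (65.00, 50.00).
hole: A = −π·34² = -3631.68, centroid at (54.00, 50.00).
ΣA = 9368.32 mm²
ΣAx_c = (13000.00)(65.00) + (-3631.68)(54.00) = 648889.22 mm³
ΣAy_c = (13000.00)(50.00) + (-3631.68)(50.00) = 468415.94 mm³
x_c = 648889.22 / 9368.32 = 69.26 mm
y_c = 468415.94 / 9368.32 = 50.00 mm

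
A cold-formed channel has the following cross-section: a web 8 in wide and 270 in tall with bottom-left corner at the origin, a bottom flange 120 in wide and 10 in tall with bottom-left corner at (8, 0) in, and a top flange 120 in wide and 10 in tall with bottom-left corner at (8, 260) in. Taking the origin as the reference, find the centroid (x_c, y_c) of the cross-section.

x_c = 37.68 in, y_c = 135.00 in

web: A = 8 × 270 = 2160.00, centroid at (4.00, 135.00).
bottom flange: A = 120 × 10 = 1200.00, centroid at (68.00, 5.00).
top flange: A = 120 × 10 = 1200.00, centroid at (68.00, 265.00).
ΣA = 4560.00 in², ΣAx_c = 171840.00 in³, ΣAy_c = 615600.00 in³.
x_c = 171840.00/4560.00 = 37.68 in; y_c = 615600.00/4560.00 = 135.00 in.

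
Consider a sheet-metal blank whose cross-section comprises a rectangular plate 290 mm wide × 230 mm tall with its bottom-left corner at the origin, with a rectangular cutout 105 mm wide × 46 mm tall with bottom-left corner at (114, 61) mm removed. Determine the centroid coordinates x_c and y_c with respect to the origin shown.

x_c = 143.32 mm, y_c = 117.42 mm

plate: A = 290 × 230 = 66700.00, centroid at (145.00, 115.00).
hole: A = −(105 × 46) = -4830.00, centroid at (166.50, 84.00).
ΣA = 61870.00 mm²
ΣAx_c = (66700.00)(145.00) + (-4830.00)(166.50) = 8867305.00 mm³
ΣAy_c = (66700.00)(115.00) + (-4830.00)(84.00) = 7264780.00 mm³
x_c = 8867305.00 / 61870.00 = 143.32 mm
y_c = 7264780.00 / 61870.00 = 117.42 mm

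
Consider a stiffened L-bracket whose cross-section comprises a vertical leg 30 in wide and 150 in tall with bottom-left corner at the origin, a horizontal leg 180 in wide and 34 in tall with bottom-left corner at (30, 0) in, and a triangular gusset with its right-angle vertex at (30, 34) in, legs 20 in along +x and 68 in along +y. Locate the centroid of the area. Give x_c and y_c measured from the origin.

x_c = 73.17 in, y_c = 42.48 in

Part | A | x̄ᵢ | ȳᵢ | A·x̄ᵢ | A·ȳᵢ
vertical leg | 4500.00 | 15.00 | 75.00 | 67500.00 | 337500.00
horizontal leg | 6120.00 | 120.00 | 17.00 | 734400.00 | 104040.00
gusset | 680.00 | 36.67 | 56.67 | 24933.33 | 38533.33
Σ | 11300.00 |  |  | 826833.33 | 480073.33
x_c = 826833.33 / 11300.00 = 73.17 in
y_c = 480073.33 / 11300.00 = 42.48 in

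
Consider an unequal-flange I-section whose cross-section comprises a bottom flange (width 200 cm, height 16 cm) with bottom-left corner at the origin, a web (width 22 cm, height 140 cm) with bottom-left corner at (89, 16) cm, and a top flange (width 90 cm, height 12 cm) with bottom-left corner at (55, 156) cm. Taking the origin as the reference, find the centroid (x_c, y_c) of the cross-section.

bottom flange: A = 200 × 16 = 3200.00, centroid at (100.00, 8.00).
web: A = 22 × 140 = 3080.00, centroid at (100.00, 86.00).
top flange: A = 90 × 12 = 1080.00, centroid at (100.00, 162.00).
ΣA = 7360.00 cm²
ΣAx_c = (3200.00)(100.00) + (3080.00)(100.00) + (1080.00)(100.00) = 736000.00 cm³
ΣAy_c = (3200.00)(8.00) + (3080.00)(86.00) + (1080.00)(162.00) = 465440.00 cm³
x_c = 736000.00 / 7360.00 = 100.00 cm
y_c = 465440.00 / 7360.00 = 63.24 cm

x_c = 100.00 cm, y_c = 63.24 cm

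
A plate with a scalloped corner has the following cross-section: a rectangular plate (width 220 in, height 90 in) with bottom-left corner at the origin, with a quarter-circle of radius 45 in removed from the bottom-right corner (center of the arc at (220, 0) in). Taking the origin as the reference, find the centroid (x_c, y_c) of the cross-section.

plate: A = 220 × 90 = 19800.00, centroid at (110.00, 45.00).
removed quarter-circle: A = −¼π·45² = -1590.43, centroid at (200.90, 19.10).
ΣA = 18209.57 in²
ΣAx_c = (19800.00)(110.00) + (-1590.43)(200.90) = 1858480.12 in³
ΣAy_c = (19800.00)(45.00) + (-1590.43)(19.10) = 860625.00 in³
x_c = 1858480.12 / 18209.57 = 102.06 in
y_c = 860625.00 / 18209.57 = 47.26 in

x_c = 102.06 in, y_c = 47.26 in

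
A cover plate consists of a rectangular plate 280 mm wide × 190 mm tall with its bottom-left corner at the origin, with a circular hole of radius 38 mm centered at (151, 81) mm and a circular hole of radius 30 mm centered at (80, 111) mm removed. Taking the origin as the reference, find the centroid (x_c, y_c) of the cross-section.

plate: A = 280 × 190 = 53200.00, centroid at (140.00, 95.00).
hole 1: A = −π·38² = -4536.46, centroid at (151.00, 81.00).
hole 2: A = −π·30² = -2827.43, centroid at (80.00, 111.00).
ΣA = 45836.11 mm²
ΣAx_c = (53200.00)(140.00) + (-4536.46)(151.00) + (-2827.43)(80.00) = 6536799.90 mm³
ΣAy_c = (53200.00)(95.00) + (-4536.46)(81.00) + (-2827.43)(111.00) = 4372701.65 mm³
x_c = 6536799.90 / 45836.11 = 142.61 mm
y_c = 4372701.65 / 45836.11 = 95.40 mm

x_c = 142.61 mm, y_c = 95.40 mm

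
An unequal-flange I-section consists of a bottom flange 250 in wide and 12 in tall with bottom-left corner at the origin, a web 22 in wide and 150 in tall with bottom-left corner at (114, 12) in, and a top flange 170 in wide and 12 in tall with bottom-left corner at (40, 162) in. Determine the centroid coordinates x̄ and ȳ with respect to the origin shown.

x̄ = 125.00 in, ȳ = 77.68 in

bottom flange: A = 250 × 12 = 3000.00, centroid at (125.00, 6.00).
web: A = 22 × 150 = 3300.00, centroid at (125.00, 87.00).
top flange: A = 170 × 12 = 2040.00, centroid at (125.00, 168.00).
ΣA = 8340.00 in², ΣAx̄ = 1042500.00 in³, ΣAȳ = 647820.00 in³.
x̄ = 1042500.00/8340.00 = 125.00 in; ȳ = 647820.00/8340.00 = 77.68 in.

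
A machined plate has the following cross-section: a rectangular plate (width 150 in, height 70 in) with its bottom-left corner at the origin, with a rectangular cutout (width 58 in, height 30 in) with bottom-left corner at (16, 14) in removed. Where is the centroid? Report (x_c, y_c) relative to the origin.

x_c = 80.96 in, y_c = 36.19 in

Part | A | x̄ᵢ | ȳᵢ | A·x̄ᵢ | A·ȳᵢ
plate | 10500.00 | 75.00 | 35.00 | 787500.00 | 367500.00
hole | -1740.00 | 45.00 | 29.00 | -78300.00 | -50460.00
Σ | 8760.00 |  |  | 709200.00 | 317040.00
x_c = 709200.00 / 8760.00 = 80.96 in
y_c = 317040.00 / 8760.00 = 36.19 in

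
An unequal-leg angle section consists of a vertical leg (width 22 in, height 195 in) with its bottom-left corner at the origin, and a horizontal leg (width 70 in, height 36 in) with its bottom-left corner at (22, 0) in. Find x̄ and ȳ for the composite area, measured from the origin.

vertical leg: A = 22 × 195 = 4290.00, centroid at (11.00, 97.50).
horizontal leg: A = 70 × 36 = 2520.00, centroid at (57.00, 18.00).
ΣA = 6810.00 in²
ΣAx̄ = (4290.00)(11.00) + (2520.00)(57.00) = 190830.00 in³
ΣAȳ = (4290.00)(97.50) + (2520.00)(18.00) = 463635.00 in³
x̄ = 190830.00 / 6810.00 = 28.02 in
ȳ = 463635.00 / 6810.00 = 68.08 in

x̄ = 28.02 in, ȳ = 68.08 in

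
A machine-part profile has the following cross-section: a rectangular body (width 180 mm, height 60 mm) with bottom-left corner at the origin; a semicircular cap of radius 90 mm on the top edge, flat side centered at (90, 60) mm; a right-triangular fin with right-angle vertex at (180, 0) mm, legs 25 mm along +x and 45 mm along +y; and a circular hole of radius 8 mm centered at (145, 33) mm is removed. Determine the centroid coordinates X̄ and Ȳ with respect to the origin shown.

X̄ = 91.85 mm, Ȳ = 65.95 mm

Part | A | x̄ᵢ | ȳᵢ | A·x̄ᵢ | A·ȳᵢ
rectangular body | 10800.00 | 90.00 | 30.00 | 972000.00 | 324000.00
semicircular top | 12723.45 | 90.00 | 98.20 | 1145110.52 | 1249407.01
triangular fin | 562.50 | 188.33 | 15.00 | 105937.50 | 8437.50
hole | -201.06 | 145.00 | 33.00 | -29153.98 | -6635.04
Σ | 23884.89 |  |  | 2193894.04 | 1575209.47
X̄ = 2193894.04 / 23884.89 = 91.85 mm
Ȳ = 1575209.47 / 23884.89 = 65.95 mm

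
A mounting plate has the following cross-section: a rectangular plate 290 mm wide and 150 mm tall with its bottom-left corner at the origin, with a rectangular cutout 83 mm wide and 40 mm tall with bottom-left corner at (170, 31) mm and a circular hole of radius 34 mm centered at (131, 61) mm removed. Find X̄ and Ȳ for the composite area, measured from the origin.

X̄ = 140.35 mm, Ȳ = 78.57 mm

Part | A | x̄ᵢ | ȳᵢ | A·x̄ᵢ | A·ȳᵢ
plate | 43500.00 | 145.00 | 75.00 | 6307500.00 | 3262500.00
hole 1 | -3320.00 | 211.50 | 51.00 | -702180.00 | -169320.00
hole 2 | -3631.68 | 131.00 | 61.00 | -475750.23 | -221532.55
Σ | 36548.32 |  |  | 5129569.77 | 2871647.45
X̄ = 5129569.77 / 36548.32 = 140.35 mm
Ȳ = 2871647.45 / 36548.32 = 78.57 mm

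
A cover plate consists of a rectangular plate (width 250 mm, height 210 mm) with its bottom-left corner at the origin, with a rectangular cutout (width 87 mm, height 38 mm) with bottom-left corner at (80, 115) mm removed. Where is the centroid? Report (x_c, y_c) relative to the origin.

x_c = 125.10 mm, y_c = 103.05 mm

plate: A = 250 × 210 = 52500.00, centroid at (125.00, 105.00).
hole: A = −(87 × 38) = -3306.00, centroid at (123.50, 134.00).
ΣA = 49194.00 mm², ΣAx_c = 6154209.00 mm³, ΣAy_c = 5069496.00 mm³.
x_c = 6154209.00/49194.00 = 125.10 mm; y_c = 5069496.00/49194.00 = 103.05 mm.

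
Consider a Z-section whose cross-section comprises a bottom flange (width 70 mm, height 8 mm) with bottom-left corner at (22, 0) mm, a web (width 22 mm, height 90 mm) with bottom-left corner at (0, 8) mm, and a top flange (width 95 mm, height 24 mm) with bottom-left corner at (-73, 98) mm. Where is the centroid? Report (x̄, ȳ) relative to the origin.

x̄ = -0.92 mm, ȳ = 74.27 mm

Part | A | x̄ᵢ | ȳᵢ | A·x̄ᵢ | A·ȳᵢ
bottom flange | 560.00 | 57.00 | 4.00 | 31920.00 | 2240.00
web | 1980.00 | 11.00 | 53.00 | 21780.00 | 104940.00
top flange | 2280.00 | -25.50 | 110.00 | -58140.00 | 250800.00
Σ | 4820.00 |  |  | -4440.00 | 357980.00
x̄ = -4440.00 / 4820.00 = -0.92 mm
ȳ = 357980.00 / 4820.00 = 74.27 mm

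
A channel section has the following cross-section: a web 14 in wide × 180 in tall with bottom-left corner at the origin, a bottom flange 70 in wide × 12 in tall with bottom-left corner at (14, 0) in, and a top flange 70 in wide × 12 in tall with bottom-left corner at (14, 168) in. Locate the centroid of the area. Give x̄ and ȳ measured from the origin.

web: A = 14 × 180 = 2520.00, centroid at (7.00, 90.00).
bottom flange: A = 70 × 12 = 840.00, centroid at (49.00, 6.00).
top flange: A = 70 × 12 = 840.00, centroid at (49.00, 174.00).
ΣA = 4200.00 in², ΣAx̄ = 99960.00 in³, ΣAȳ = 378000.00 in³.
x̄ = 99960.00/4200.00 = 23.80 in; ȳ = 378000.00/4200.00 = 90.00 in.

x̄ = 23.80 in, ȳ = 90.00 in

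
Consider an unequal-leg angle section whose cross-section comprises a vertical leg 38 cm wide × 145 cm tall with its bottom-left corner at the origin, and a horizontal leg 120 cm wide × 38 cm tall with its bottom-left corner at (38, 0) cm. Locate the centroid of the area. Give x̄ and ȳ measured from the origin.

vertical leg: A = 38 × 145 = 5510.00, centroid at (19.00, 72.50).
horizontal leg: A = 120 × 38 = 4560.00, centroid at (98.00, 19.00).
ΣA = 10070.00 cm²
ΣAx̄ = (5510.00)(19.00) + (4560.00)(98.00) = 551570.00 cm³
ΣAȳ = (5510.00)(72.50) + (4560.00)(19.00) = 486115.00 cm³
x̄ = 551570.00 / 10070.00 = 54.77 cm
ȳ = 486115.00 / 10070.00 = 48.27 cm

x̄ = 54.77 cm, ȳ = 48.27 cm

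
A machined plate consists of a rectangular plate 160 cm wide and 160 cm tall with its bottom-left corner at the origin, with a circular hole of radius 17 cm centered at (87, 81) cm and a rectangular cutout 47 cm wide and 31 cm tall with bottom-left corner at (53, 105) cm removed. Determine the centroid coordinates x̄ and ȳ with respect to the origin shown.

Part | A | x̄ᵢ | ȳᵢ | A·x̄ᵢ | A·ȳᵢ
plate | 25600.00 | 80.00 | 80.00 | 2048000.00 | 2048000.00
hole 1 | -907.92 | 87.00 | 81.00 | -78989.06 | -73541.54
hole 2 | -1457.00 | 76.50 | 120.50 | -111460.50 | -175568.50
Σ | 23235.08 |  |  | 1857550.44 | 1798889.96
x̄ = 1857550.44 / 23235.08 = 79.95 cm
ȳ = 1798889.96 / 23235.08 = 77.42 cm

x̄ = 79.95 cm, ȳ = 77.42 cm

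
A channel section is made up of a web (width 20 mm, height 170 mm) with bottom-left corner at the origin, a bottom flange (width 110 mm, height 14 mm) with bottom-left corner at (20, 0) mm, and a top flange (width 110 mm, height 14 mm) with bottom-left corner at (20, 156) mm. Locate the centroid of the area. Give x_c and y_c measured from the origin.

web: A = 20 × 170 = 3400.00, centroid at (10.00, 85.00).
bottom flange: A = 110 × 14 = 1540.00, centroid at (75.00, 7.00).
top flange: A = 110 × 14 = 1540.00, centroid at (75.00, 163.00).
ΣA = 6480.00 mm², ΣAx_c = 265000.00 mm³, ΣAy_c = 550800.00 mm³.
x_c = 265000.00/6480.00 = 40.90 mm; y_c = 550800.00/6480.00 = 85.00 mm.

x_c = 40.90 mm, y_c = 85.00 mm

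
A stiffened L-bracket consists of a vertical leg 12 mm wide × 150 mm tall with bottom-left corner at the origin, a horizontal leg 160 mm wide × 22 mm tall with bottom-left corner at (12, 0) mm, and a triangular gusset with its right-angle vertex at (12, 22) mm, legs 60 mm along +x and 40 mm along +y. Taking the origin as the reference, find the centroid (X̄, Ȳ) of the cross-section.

vertical leg: A = 12 × 150 = 1800.00, centroid at (6.00, 75.00).
horizontal leg: A = 160 × 22 = 3520.00, centroid at (92.00, 11.00).
gusset: A = ½·60·40 = 1200.00, centroid at (32.00, 35.33).
ΣA = 6520.00 mm²
ΣAX̄ = (1800.00)(6.00) + (3520.00)(92.00) + (1200.00)(32.00) = 373040.00 mm³
ΣAȲ = (1800.00)(75.00) + (3520.00)(11.00) + (1200.00)(35.33) = 216120.00 mm³
X̄ = 373040.00 / 6520.00 = 57.21 mm
Ȳ = 216120.00 / 6520.00 = 33.15 mm

X̄ = 57.21 mm, Ȳ = 33.15 mm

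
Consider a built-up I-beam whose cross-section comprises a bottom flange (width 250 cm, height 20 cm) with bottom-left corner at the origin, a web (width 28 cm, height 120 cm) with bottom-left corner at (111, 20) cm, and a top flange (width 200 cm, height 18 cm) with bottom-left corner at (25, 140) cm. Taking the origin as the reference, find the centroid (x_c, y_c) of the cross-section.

bottom flange: A = 250 × 20 = 5000.00, centroid at (125.00, 10.00).
web: A = 28 × 120 = 3360.00, centroid at (125.00, 80.00).
top flange: A = 200 × 18 = 3600.00, centroid at (125.00, 149.00).
ΣA = 11960.00 cm²
ΣAx_c = (5000.00)(125.00) + (3360.00)(125.00) + (3600.00)(125.00) = 1495000.00 cm³
ΣAy_c = (5000.00)(10.00) + (3360.00)(80.00) + (3600.00)(149.00) = 855200.00 cm³
x_c = 1495000.00 / 11960.00 = 125.00 cm
y_c = 855200.00 / 11960.00 = 71.51 cm

x_c = 125.00 cm, y_c = 71.51 cm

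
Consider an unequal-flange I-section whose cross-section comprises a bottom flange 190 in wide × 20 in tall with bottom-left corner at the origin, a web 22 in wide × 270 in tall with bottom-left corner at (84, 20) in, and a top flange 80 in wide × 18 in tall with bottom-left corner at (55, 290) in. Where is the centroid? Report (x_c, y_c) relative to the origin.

bottom flange: A = 190 × 20 = 3800.00, centroid at (95.00, 10.00).
web: A = 22 × 270 = 5940.00, centroid at (95.00, 155.00).
top flange: A = 80 × 18 = 1440.00, centroid at (95.00, 299.00).
ΣA = 11180.00 in², ΣAx_c = 1062100.00 in³, ΣAy_c = 1389260.00 in³.
x_c = 1062100.00/11180.00 = 95.00 in; y_c = 1389260.00/11180.00 = 124.26 in.

x_c = 95.00 in, y_c = 124.26 in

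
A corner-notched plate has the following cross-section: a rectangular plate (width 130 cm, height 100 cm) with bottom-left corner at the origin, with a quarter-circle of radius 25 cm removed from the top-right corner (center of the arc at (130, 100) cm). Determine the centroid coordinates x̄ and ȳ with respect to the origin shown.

x̄ = 62.87 cm, ȳ = 48.45 cm

plate: A = 130 × 100 = 13000.00, centroid at (65.00, 50.00).
removed quarter-circle: A = −¼π·25² = -490.87, centroid at (119.39, 89.39).
ΣA = 12509.13 cm², ΣAx̄ = 786394.73 cm³, ΣAȳ = 606120.95 cm³.
x̄ = 786394.73/12509.13 = 62.87 cm; ȳ = 606120.95/12509.13 = 48.45 cm.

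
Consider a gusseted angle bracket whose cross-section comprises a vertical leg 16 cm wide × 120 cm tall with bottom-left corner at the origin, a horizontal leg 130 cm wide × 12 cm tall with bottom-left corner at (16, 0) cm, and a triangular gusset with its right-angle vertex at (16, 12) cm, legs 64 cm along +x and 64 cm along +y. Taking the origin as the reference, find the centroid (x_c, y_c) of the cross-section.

x_c = 39.47 cm, y_c = 34.88 cm

vertical leg: A = 16 × 120 = 1920.00, centroid at (8.00, 60.00).
horizontal leg: A = 130 × 12 = 1560.00, centroid at (81.00, 6.00).
gusset: A = ½·64·64 = 2048.00, centroid at (37.33, 33.33).
ΣA = 5528.00 cm², ΣAx_c = 218178.67 cm³, ΣAy_c = 192826.67 cm³.
x_c = 218178.67/5528.00 = 39.47 cm; y_c = 192826.67/5528.00 = 34.88 cm.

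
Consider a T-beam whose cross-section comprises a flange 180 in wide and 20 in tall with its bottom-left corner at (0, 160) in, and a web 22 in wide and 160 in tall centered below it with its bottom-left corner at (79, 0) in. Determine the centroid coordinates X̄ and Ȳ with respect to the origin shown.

X̄ = 90.00 in, Ȳ = 125.51 in

web: A = 22 × 160 = 3520.00, centroid at (90.00, 80.00).
flange: A = 180 × 20 = 3600.00, centroid at (90.00, 170.00).
ΣA = 7120.00 in², ΣAX̄ = 640800.00 in³, ΣAȲ = 893600.00 in³.
X̄ = 640800.00/7120.00 = 90.00 in; Ȳ = 893600.00/7120.00 = 125.51 in.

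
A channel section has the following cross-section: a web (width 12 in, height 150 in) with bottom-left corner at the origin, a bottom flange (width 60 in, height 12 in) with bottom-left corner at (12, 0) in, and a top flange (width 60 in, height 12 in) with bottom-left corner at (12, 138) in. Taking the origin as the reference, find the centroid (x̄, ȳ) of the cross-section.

web: A = 12 × 150 = 1800.00, centroid at (6.00, 75.00).
bottom flange: A = 60 × 12 = 720.00, centroid at (42.00, 6.00).
top flange: A = 60 × 12 = 720.00, centroid at (42.00, 144.00).
ΣA = 3240.00 in², ΣAx̄ = 71280.00 in³, ΣAȳ = 243000.00 in³.
x̄ = 71280.00/3240.00 = 22.00 in; ȳ = 243000.00/3240.00 = 75.00 in.

x̄ = 22.00 in, ȳ = 75.00 in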